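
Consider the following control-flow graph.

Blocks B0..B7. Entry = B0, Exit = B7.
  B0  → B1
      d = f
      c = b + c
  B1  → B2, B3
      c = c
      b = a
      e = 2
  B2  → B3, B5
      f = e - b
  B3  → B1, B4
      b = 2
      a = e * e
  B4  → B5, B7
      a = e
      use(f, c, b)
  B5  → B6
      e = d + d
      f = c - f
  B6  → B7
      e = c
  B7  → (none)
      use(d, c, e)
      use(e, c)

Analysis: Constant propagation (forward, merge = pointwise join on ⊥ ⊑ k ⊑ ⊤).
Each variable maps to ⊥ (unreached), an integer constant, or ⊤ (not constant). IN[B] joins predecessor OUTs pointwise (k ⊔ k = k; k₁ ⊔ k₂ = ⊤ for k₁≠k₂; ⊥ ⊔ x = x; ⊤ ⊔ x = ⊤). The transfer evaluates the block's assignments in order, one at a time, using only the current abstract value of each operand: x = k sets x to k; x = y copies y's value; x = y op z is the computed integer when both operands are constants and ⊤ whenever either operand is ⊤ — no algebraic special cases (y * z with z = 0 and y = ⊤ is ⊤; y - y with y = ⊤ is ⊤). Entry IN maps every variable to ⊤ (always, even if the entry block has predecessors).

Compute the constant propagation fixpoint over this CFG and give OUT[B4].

Converged values:
  B0:  IN=(all ⊤)  OUT=(all ⊤)
  B1:  IN=(all ⊤)  OUT={e:2; rest ⊤}
  B2:  IN={e:2; rest ⊤}  OUT={e:2; rest ⊤}
  B3:  IN={e:2; rest ⊤}  OUT={a:4, b:2, e:2; rest ⊤}
  B4:  IN={a:4, b:2, e:2; rest ⊤}  OUT={a:2, b:2, e:2; rest ⊤}
  B5:  IN={e:2; rest ⊤}  OUT=(all ⊤)
  B6:  IN=(all ⊤)  OUT=(all ⊤)
  B7:  IN=(all ⊤)  OUT=(all ⊤)

Merge at B4: IN[B4] = OUT[B3] = {a: 4, b: 2, c: ⊤, d: ⊤, e: 2, f: ⊤}
Applying B4's transfer function to that IN value gives OUT[B4] (row B4 above).

Answer: {a: 2, b: 2, c: ⊤, d: ⊤, e: 2, f: ⊤}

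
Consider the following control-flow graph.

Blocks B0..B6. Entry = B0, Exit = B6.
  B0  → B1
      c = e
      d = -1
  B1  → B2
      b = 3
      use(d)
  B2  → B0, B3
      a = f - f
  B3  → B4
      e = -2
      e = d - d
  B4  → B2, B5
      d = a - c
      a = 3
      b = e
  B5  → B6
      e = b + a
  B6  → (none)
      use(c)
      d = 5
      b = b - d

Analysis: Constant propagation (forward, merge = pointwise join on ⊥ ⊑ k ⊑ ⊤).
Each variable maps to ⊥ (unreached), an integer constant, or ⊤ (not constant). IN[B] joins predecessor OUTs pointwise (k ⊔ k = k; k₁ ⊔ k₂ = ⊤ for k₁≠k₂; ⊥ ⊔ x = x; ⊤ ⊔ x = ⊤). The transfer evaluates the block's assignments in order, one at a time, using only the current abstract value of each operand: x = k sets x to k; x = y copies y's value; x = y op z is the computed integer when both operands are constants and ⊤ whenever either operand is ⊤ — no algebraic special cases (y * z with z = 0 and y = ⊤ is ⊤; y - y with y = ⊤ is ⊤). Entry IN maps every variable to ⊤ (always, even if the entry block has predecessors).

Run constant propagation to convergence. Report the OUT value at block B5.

Answer: {a: 3, b: ⊤, c: ⊤, d: ⊤, e: ⊤, f: ⊤}

Derivation:
Fixpoint table:
  B0:  IN=(all ⊤)  OUT={d:-1; rest ⊤}
  B1:  IN={d:-1; rest ⊤}  OUT={b:3, d:-1; rest ⊤}
  B2:  IN=(all ⊤)  OUT=(all ⊤)
  B3:  IN=(all ⊤)  OUT=(all ⊤)
  B4:  IN=(all ⊤)  OUT={a:3; rest ⊤}
  B5:  IN={a:3; rest ⊤}  OUT={a:3; rest ⊤}
  B6:  IN={a:3; rest ⊤}  OUT={a:3, d:5; rest ⊤}

Merge at B5: IN[B5] = OUT[B4] = {a: 3, b: ⊤, c: ⊤, d: ⊤, e: ⊤, f: ⊤}
Applying B5's transfer function to that IN value gives OUT[B5] (row B5 above).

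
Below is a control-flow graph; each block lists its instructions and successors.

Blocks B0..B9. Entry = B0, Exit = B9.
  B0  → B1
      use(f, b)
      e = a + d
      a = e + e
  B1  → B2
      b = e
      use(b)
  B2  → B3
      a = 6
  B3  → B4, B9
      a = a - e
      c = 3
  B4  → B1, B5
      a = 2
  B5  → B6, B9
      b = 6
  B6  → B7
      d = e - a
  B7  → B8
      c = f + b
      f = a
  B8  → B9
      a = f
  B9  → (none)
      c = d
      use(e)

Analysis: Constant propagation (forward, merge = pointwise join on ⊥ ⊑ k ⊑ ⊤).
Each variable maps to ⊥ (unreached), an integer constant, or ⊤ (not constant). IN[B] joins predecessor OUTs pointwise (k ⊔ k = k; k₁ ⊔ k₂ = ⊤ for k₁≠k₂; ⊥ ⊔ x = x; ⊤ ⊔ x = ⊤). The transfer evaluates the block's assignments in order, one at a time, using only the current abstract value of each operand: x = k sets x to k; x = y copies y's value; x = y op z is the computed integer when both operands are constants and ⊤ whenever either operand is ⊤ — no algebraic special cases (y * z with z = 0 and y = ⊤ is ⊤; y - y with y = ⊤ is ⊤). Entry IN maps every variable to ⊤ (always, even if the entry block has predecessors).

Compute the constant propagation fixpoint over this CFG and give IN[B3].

Per-block solution:
  B0:   IN=(all ⊤)   OUT=(all ⊤)
  B1:   IN=(all ⊤)   OUT=(all ⊤)
  B2:   IN=(all ⊤)   OUT={a:6; rest ⊤}
  B3:   IN={a:6; rest ⊤}   OUT={c:3; rest ⊤}
  B4:   IN={c:3; rest ⊤}   OUT={a:2, c:3; rest ⊤}
  B5:   IN={a:2, c:3; rest ⊤}   OUT={a:2, b:6, c:3; rest ⊤}
  B6:   IN={a:2, b:6, c:3; rest ⊤}   OUT={a:2, b:6, c:3; rest ⊤}
  B7:   IN={a:2, b:6, c:3; rest ⊤}   OUT={a:2, b:6, f:2; rest ⊤}
  B8:   IN={a:2, b:6, f:2; rest ⊤}   OUT={a:2, b:6, f:2; rest ⊤}
  B9:   IN=(all ⊤)   OUT=(all ⊤)

Merge at B3: IN[B3] = OUT[B2] = {a: 6, b: ⊤, c: ⊤, d: ⊤, e: ⊤, f: ⊤}

Answer: {a: 6, b: ⊤, c: ⊤, d: ⊤, e: ⊤, f: ⊤}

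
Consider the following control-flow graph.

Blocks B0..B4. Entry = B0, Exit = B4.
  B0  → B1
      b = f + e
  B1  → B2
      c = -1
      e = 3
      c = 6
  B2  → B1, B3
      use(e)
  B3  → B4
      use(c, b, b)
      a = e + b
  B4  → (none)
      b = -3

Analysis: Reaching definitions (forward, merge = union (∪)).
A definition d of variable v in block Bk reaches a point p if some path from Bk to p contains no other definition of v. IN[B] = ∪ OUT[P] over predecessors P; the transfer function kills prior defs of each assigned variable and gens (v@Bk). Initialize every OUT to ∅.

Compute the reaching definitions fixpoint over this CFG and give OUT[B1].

Converged values:
  B0:  IN={}  OUT={b@B0}
  B1:  IN={b@B0, c@B1, e@B1}  OUT={b@B0, c@B1, e@B1}
  B2:  IN={b@B0, c@B1, e@B1}  OUT={b@B0, c@B1, e@B1}
  B3:  IN={b@B0, c@B1, e@B1}  OUT={a@B3, b@B0, c@B1, e@B1}
  B4:  IN={a@B3, b@B0, c@B1, e@B1}  OUT={a@B3, b@B4, c@B1, e@B1}

Merge at B1: IN[B1] = OUT[B0] ⊔ OUT[B2] = {b@B0, c@B1, e@B1}
Applying B1's transfer function to that IN value gives OUT[B1] (row B1 above).

Answer: {b@B0, c@B1, e@B1}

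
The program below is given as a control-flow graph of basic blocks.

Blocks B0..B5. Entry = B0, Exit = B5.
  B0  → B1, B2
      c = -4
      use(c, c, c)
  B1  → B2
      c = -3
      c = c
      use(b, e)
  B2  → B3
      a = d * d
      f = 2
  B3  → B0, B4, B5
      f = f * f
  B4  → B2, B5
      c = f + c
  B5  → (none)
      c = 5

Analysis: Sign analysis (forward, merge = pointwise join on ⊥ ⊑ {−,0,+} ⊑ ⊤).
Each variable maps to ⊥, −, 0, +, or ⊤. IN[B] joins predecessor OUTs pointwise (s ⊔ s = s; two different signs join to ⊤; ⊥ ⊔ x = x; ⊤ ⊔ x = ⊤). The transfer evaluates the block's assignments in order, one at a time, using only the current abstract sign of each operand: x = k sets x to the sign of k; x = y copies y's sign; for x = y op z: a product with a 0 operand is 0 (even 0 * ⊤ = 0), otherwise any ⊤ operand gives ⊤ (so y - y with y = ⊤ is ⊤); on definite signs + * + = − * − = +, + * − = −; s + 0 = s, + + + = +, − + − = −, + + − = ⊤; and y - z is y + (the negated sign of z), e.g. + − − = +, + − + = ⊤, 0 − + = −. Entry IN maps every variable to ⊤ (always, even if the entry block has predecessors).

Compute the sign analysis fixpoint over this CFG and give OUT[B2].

Answer: {a: ⊤, b: ⊤, c: ⊤, d: ⊤, e: ⊤, f: +}

Working:
Converged values:
  B0:   IN=(all ⊤)   OUT={c:-; rest ⊤}
  B1:   IN={c:-; rest ⊤}   OUT={c:-; rest ⊤}
  B2:   IN=(all ⊤)   OUT={f:+; rest ⊤}
  B3:   IN={f:+; rest ⊤}   OUT={f:+; rest ⊤}
  B4:   IN={f:+; rest ⊤}   OUT={f:+; rest ⊤}
  B5:   IN={f:+; rest ⊤}   OUT={c:+, f:+; rest ⊤}

Merge at B2: IN[B2] = OUT[B0] ⊔ OUT[B1] ⊔ OUT[B4] = {a: ⊤, b: ⊤, c: ⊤, d: ⊤, e: ⊤, f: ⊤}
Applying B2's transfer function to that IN value gives OUT[B2] (row B2 above).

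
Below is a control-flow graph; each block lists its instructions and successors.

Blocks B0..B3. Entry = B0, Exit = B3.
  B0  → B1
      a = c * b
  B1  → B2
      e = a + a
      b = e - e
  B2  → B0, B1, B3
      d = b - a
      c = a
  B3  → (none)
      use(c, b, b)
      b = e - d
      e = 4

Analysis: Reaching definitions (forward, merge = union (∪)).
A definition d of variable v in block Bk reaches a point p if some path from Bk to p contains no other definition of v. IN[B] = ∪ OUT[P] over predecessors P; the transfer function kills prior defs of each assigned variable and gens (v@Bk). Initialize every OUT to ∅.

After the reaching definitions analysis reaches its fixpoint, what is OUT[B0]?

Converged values:
  B0: | IN={a@B0, b@B1, c@B2, d@B2, e@B1} | OUT={a@B0, b@B1, c@B2, d@B2, e@B1}
  B1: | IN={a@B0, b@B1, c@B2, d@B2, e@B1} | OUT={a@B0, b@B1, c@B2, d@B2, e@B1}
  B2: | IN={a@B0, b@B1, c@B2, d@B2, e@B1} | OUT={a@B0, b@B1, c@B2, d@B2, e@B1}
  B3: | IN={a@B0, b@B1, c@B2, d@B2, e@B1} | OUT={a@B0, b@B3, c@B2, d@B2, e@B3}

Merge at B0 (entry node, so the boundary value {} is joined with the incoming edge(s)): IN[B0] = {} ⊔ OUT[B2] = {a@B0, b@B1, c@B2, d@B2, e@B1}
Applying B0's transfer function to that IN value gives OUT[B0] (row B0 above).

Answer: {a@B0, b@B1, c@B2, d@B2, e@B1}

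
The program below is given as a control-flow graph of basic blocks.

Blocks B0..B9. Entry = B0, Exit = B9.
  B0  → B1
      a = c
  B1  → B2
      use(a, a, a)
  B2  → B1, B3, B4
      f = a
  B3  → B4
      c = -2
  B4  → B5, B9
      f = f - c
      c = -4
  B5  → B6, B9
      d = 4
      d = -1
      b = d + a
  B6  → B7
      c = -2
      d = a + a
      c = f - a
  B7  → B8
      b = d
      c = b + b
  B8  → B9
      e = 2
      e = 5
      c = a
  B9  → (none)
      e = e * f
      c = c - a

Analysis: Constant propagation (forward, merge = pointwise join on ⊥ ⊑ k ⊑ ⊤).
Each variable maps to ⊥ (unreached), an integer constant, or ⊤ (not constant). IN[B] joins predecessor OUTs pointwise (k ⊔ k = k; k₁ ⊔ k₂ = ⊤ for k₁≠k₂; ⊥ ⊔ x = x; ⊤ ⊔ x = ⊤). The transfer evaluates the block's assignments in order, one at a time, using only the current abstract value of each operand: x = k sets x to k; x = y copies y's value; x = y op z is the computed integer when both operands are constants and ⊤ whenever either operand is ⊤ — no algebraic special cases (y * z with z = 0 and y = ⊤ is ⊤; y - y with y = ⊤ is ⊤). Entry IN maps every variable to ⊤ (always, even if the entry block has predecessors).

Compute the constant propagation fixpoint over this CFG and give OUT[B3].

Per-block solution:
  B0:  IN=(all ⊤)  OUT=(all ⊤)
  B1:  IN=(all ⊤)  OUT=(all ⊤)
  B2:  IN=(all ⊤)  OUT=(all ⊤)
  B3:  IN=(all ⊤)  OUT={c:-2; rest ⊤}
  B4:  IN=(all ⊤)  OUT={c:-4; rest ⊤}
  B5:  IN={c:-4; rest ⊤}  OUT={c:-4, d:-1; rest ⊤}
  B6:  IN={c:-4, d:-1; rest ⊤}  OUT=(all ⊤)
  B7:  IN=(all ⊤)  OUT=(all ⊤)
  B8:  IN=(all ⊤)  OUT={e:5; rest ⊤}
  B9:  IN=(all ⊤)  OUT=(all ⊤)

Merge at B3: IN[B3] = OUT[B2] = {a: ⊤, b: ⊤, c: ⊤, d: ⊤, e: ⊤, f: ⊤}
Applying B3's transfer function to that IN value gives OUT[B3] (row B3 above).

Answer: {a: ⊤, b: ⊤, c: -2, d: ⊤, e: ⊤, f: ⊤}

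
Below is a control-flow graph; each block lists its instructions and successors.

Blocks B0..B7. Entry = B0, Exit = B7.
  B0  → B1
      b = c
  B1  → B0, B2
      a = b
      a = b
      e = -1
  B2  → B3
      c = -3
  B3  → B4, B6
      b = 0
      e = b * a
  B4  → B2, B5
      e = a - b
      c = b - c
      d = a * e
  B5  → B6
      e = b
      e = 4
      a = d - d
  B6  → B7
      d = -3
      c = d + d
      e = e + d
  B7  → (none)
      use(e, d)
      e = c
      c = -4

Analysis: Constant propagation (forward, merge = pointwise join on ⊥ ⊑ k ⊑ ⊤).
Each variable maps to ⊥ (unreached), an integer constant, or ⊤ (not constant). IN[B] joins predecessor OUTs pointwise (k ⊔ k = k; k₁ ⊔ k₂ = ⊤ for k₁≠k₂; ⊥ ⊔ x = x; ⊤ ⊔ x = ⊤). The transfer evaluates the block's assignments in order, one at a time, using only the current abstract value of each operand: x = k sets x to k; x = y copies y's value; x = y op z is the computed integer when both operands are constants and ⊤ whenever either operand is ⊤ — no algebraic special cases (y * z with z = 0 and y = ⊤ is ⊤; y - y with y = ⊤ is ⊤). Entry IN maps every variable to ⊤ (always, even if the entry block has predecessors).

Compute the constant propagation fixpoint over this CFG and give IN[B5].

Answer: {a: ⊤, b: 0, c: 3, d: ⊤, e: ⊤, f: ⊤}

Derivation:
Converged values:
  B0: | IN=(all ⊤) | OUT=(all ⊤)
  B1: | IN=(all ⊤) | OUT={e:-1; rest ⊤}
  B2: | IN=(all ⊤) | OUT={c:-3; rest ⊤}
  B3: | IN={c:-3; rest ⊤} | OUT={b:0, c:-3; rest ⊤}
  B4: | IN={b:0, c:-3; rest ⊤} | OUT={b:0, c:3; rest ⊤}
  B5: | IN={b:0, c:3; rest ⊤} | OUT={b:0, c:3, e:4; rest ⊤}
  B6: | IN={b:0; rest ⊤} | OUT={b:0, c:-6, d:-3; rest ⊤}
  B7: | IN={b:0, c:-6, d:-3; rest ⊤} | OUT={b:0, c:-4, d:-3, e:-6; rest ⊤}

Merge at B5: IN[B5] = OUT[B4] = {a: ⊤, b: 0, c: 3, d: ⊤, e: ⊤, f: ⊤}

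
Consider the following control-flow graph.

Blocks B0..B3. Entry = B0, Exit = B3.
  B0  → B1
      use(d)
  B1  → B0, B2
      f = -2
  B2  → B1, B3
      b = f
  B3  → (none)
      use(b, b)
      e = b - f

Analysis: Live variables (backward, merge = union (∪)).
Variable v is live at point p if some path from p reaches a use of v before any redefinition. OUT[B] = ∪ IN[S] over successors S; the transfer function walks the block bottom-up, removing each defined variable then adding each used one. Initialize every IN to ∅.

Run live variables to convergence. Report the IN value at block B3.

Fixpoint table:
  B0: | IN={d} | OUT={d}
  B1: | IN={d} | OUT={d, f}
  B2: | IN={d, f} | OUT={b, d, f}
  B3: | IN={b, f} | OUT={}

B3 is the boundary node: OUT[B3] = {}
Applying B3's transfer function to that OUT value gives IN[B3] (row B3 above).

Answer: {b, f}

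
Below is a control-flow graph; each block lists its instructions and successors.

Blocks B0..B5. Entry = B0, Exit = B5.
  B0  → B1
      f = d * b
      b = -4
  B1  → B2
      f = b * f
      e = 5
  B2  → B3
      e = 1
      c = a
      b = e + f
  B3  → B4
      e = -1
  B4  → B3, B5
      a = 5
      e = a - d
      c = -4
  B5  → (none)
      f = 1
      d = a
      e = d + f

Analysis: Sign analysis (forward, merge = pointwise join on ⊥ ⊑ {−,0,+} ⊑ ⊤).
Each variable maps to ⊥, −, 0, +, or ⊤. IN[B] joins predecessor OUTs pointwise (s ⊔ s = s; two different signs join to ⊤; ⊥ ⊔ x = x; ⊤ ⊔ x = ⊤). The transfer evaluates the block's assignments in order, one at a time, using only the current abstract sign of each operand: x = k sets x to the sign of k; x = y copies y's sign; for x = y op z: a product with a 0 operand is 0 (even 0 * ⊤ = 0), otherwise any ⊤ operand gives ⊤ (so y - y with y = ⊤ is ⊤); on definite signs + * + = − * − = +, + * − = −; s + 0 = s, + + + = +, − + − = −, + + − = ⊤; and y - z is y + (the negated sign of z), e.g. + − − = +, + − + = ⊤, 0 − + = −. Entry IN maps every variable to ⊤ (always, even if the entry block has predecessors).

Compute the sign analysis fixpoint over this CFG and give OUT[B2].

Answer: {a: ⊤, b: ⊤, c: ⊤, d: ⊤, e: +, f: ⊤}

Working:
Fixpoint table:
  B0:   IN=(all ⊤)   OUT={b:-; rest ⊤}
  B1:   IN={b:-; rest ⊤}   OUT={b:-, e:+; rest ⊤}
  B2:   IN={b:-, e:+; rest ⊤}   OUT={e:+; rest ⊤}
  B3:   IN=(all ⊤)   OUT={e:-; rest ⊤}
  B4:   IN={e:-; rest ⊤}   OUT={a:+, c:-; rest ⊤}
  B5:   IN={a:+, c:-; rest ⊤}   OUT={a:+, c:-, d:+, e:+, f:+; rest ⊤}

Merge at B2: IN[B2] = OUT[B1] = {a: ⊤, b: -, c: ⊤, d: ⊤, e: +, f: ⊤}
Applying B2's transfer function to that IN value gives OUT[B2] (row B2 above).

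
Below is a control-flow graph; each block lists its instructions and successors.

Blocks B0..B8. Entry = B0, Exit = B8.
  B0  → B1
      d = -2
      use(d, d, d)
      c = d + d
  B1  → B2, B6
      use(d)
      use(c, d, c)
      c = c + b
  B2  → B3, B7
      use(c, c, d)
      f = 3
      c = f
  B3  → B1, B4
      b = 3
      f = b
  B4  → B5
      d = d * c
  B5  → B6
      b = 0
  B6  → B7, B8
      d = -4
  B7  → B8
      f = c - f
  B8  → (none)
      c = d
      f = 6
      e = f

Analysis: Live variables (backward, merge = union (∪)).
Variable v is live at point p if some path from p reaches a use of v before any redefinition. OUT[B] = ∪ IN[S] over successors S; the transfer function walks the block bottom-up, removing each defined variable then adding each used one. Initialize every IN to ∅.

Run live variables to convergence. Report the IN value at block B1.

Per-block solution:
  B0:   IN={b, f}   OUT={b, c, d, f}
  B1:   IN={b, c, d, f}   OUT={c, d, f}
  B2:   IN={c, d}   OUT={c, d, f}
  B3:   IN={c, d}   OUT={b, c, d, f}
  B4:   IN={c, d, f}   OUT={c, f}
  B5:   IN={c, f}   OUT={c, f}
  B6:   IN={c, f}   OUT={c, d, f}
  B7:   IN={c, d, f}   OUT={d}
  B8:   IN={d}   OUT={}

Merge at B1: OUT[B1] = IN[B2] ⊔ IN[B6] = {c, d, f}
Applying B1's transfer function to that OUT value gives IN[B1] (row B1 above).

Answer: {b, c, d, f}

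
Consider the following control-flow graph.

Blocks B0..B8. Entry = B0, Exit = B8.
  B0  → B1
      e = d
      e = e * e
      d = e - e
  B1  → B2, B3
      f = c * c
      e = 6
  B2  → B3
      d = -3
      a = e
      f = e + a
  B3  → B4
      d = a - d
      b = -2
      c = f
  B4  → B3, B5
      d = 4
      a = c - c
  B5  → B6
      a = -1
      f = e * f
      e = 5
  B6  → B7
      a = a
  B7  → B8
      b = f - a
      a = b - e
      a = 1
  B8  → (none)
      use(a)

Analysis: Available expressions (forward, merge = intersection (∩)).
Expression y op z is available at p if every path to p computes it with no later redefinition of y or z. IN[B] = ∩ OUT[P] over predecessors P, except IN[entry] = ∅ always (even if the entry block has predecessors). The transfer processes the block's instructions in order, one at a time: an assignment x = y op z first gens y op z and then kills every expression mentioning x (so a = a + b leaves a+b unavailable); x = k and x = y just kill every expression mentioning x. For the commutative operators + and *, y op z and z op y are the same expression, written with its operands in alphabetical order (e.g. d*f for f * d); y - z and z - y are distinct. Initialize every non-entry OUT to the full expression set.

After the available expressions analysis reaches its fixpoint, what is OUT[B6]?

Converged values:
  B0:   IN={}   OUT={e-e}
  B1:   IN={e-e}   OUT={c*c}
  B2:   IN={c*c}   OUT={a+e, c*c}
  B3:   IN={}   OUT={}
  B4:   IN={}   OUT={c-c}
  B5:   IN={c-c}   OUT={c-c}
  B6:   IN={c-c}   OUT={c-c}
  B7:   IN={c-c}   OUT={b-e, c-c}
  B8:   IN={b-e, c-c}   OUT={b-e, c-c}

Merge at B6: IN[B6] = OUT[B5] = {c-c}
Applying B6's transfer function to that IN value gives OUT[B6] (row B6 above).

Answer: {c-c}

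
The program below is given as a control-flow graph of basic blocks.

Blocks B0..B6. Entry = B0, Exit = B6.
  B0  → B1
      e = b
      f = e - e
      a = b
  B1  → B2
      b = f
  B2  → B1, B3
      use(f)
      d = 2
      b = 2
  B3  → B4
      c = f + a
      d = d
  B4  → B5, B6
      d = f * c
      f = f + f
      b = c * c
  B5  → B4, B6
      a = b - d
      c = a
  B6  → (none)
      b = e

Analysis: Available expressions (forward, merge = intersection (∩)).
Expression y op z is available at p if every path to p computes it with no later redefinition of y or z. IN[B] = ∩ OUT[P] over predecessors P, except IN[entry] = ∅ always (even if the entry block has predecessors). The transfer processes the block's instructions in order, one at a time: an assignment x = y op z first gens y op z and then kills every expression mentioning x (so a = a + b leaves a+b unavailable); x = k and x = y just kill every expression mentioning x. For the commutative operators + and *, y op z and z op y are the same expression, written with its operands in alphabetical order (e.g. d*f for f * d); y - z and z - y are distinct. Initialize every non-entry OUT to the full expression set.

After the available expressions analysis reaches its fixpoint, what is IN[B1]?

Per-block solution:
  B0: | IN={} | OUT={e-e}
  B1: | IN={e-e} | OUT={e-e}
  B2: | IN={e-e} | OUT={e-e}
  B3: | IN={e-e} | OUT={a+f, e-e}
  B4: | IN={e-e} | OUT={c*c, e-e}
  B5: | IN={c*c, e-e} | OUT={b-d, e-e}
  B6: | IN={e-e} | OUT={e-e}

Merge at B1: IN[B1] = OUT[B0] ∩ OUT[B2] = {e-e}

Answer: {e-e}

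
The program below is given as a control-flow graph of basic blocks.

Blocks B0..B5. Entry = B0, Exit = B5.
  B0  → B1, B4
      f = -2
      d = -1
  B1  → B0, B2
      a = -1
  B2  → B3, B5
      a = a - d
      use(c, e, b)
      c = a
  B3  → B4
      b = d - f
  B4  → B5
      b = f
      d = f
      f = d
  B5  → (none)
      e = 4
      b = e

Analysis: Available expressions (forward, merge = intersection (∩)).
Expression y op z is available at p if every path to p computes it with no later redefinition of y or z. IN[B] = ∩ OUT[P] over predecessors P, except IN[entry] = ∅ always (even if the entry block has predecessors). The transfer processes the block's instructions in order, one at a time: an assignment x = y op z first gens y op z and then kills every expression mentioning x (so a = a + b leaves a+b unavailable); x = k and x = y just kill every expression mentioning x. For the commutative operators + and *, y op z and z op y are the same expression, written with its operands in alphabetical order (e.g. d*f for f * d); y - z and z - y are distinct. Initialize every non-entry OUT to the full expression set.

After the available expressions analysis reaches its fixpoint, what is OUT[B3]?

Fixpoint table:
  B0: | IN={} | OUT={}
  B1: | IN={} | OUT={}
  B2: | IN={} | OUT={}
  B3: | IN={} | OUT={d-f}
  B4: | IN={} | OUT={}
  B5: | IN={} | OUT={}

Merge at B3: IN[B3] = OUT[B2] = {}
Applying B3's transfer function to that IN value gives OUT[B3] (row B3 above).

Answer: {d-f}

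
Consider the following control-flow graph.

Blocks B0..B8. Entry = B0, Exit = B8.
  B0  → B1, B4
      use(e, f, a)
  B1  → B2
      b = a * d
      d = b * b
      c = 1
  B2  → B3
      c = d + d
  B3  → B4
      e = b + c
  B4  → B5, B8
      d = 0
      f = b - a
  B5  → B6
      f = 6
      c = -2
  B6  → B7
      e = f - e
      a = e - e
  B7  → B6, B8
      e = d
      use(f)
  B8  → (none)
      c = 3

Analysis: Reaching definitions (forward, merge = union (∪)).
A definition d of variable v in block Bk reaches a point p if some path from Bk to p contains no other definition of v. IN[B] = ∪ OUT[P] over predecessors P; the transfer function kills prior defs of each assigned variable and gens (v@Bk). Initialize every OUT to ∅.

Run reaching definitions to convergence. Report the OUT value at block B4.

Answer: {b@B1, c@B2, d@B4, e@B3, f@B4}

Trace:
Fixpoint table:
  B0: | IN={} | OUT={}
  B1: | IN={} | OUT={b@B1, c@B1, d@B1}
  B2: | IN={b@B1, c@B1, d@B1} | OUT={b@B1, c@B2, d@B1}
  B3: | IN={b@B1, c@B2, d@B1} | OUT={b@B1, c@B2, d@B1, e@B3}
  B4: | IN={b@B1, c@B2, d@B1, e@B3} | OUT={b@B1, c@B2, d@B4, e@B3, f@B4}
  B5: | IN={b@B1, c@B2, d@B4, e@B3, f@B4} | OUT={b@B1, c@B5, d@B4, e@B3, f@B5}
  B6: | IN={a@B6, b@B1, c@B5, d@B4, e@B3, e@B7, f@B5} | OUT={a@B6, b@B1, c@B5, d@B4, e@B6, f@B5}
  B7: | IN={a@B6, b@B1, c@B5, d@B4, e@B6, f@B5} | OUT={a@B6, b@B1, c@B5, d@B4, e@B7, f@B5}
  B8: | IN={a@B6, b@B1, c@B2, c@B5, d@B4, e@B3, e@B7, f@B4, f@B5} | OUT={a@B6, b@B1, c@B8, d@B4, e@B3, e@B7, f@B4, f@B5}

Merge at B4: IN[B4] = OUT[B0] ⊔ OUT[B3] = {b@B1, c@B2, d@B1, e@B3}
Applying B4's transfer function to that IN value gives OUT[B4] (row B4 above).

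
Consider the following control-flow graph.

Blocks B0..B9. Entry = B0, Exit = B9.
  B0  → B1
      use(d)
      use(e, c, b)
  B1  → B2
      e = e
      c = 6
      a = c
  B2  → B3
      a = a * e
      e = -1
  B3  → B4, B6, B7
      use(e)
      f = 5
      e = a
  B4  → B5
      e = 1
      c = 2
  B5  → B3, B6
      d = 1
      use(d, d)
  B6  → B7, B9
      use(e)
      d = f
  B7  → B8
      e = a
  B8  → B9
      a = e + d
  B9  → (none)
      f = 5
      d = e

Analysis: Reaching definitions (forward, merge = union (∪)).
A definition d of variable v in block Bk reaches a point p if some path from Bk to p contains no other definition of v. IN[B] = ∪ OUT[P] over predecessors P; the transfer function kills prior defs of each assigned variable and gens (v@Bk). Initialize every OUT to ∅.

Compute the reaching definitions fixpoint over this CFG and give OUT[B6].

Answer: {a@B2, c@B1, c@B4, d@B6, e@B3, e@B4, f@B3}

Trace:
Fixpoint table:
  B0:   IN={}   OUT={}
  B1:   IN={}   OUT={a@B1, c@B1, e@B1}
  B2:   IN={a@B1, c@B1, e@B1}   OUT={a@B2, c@B1, e@B2}
  B3:   IN={a@B2, c@B1, c@B4, d@B5, e@B2, e@B4, f@B3}   OUT={a@B2, c@B1, c@B4, d@B5, e@B3, f@B3}
  B4:   IN={a@B2, c@B1, c@B4, d@B5, e@B3, f@B3}   OUT={a@B2, c@B4, d@B5, e@B4, f@B3}
  B5:   IN={a@B2, c@B4, d@B5, e@B4, f@B3}   OUT={a@B2, c@B4, d@B5, e@B4, f@B3}
  B6:   IN={a@B2, c@B1, c@B4, d@B5, e@B3, e@B4, f@B3}   OUT={a@B2, c@B1, c@B4, d@B6, e@B3, e@B4, f@B3}
  B7:   IN={a@B2, c@B1, c@B4, d@B5, d@B6, e@B3, e@B4, f@B3}   OUT={a@B2, c@B1, c@B4, d@B5, d@B6, e@B7, f@B3}
  B8:   IN={a@B2, c@B1, c@B4, d@B5, d@B6, e@B7, f@B3}   OUT={a@B8, c@B1, c@B4, d@B5, d@B6, e@B7, f@B3}
  B9:   IN={a@B2, a@B8, c@B1, c@B4, d@B5, d@B6, e@B3, e@B4, e@B7, f@B3}   OUT={a@B2, a@B8, c@B1, c@B4, d@B9, e@B3, e@B4, e@B7, f@B9}

Merge at B6: IN[B6] = OUT[B3] ⊔ OUT[B5] = {a@B2, c@B1, c@B4, d@B5, e@B3, e@B4, f@B3}
Applying B6's transfer function to that IN value gives OUT[B6] (row B6 above).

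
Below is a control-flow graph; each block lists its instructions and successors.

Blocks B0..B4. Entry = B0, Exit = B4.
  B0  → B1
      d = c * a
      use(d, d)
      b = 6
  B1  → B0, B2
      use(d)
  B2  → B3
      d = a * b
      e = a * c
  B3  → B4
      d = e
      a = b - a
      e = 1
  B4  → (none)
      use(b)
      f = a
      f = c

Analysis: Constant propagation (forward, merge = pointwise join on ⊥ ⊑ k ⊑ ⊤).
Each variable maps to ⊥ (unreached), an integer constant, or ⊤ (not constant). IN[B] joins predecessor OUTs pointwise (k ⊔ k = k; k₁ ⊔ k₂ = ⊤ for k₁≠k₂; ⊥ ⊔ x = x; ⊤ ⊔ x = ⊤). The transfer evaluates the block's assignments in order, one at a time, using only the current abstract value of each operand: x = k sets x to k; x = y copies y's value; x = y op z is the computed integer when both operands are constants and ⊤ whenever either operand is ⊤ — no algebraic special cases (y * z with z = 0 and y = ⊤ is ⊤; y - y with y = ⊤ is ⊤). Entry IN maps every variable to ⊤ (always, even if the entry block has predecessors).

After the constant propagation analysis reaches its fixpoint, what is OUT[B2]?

Answer: {a: ⊤, b: 6, c: ⊤, d: ⊤, e: ⊤, f: ⊤}

Trace:
Fixpoint table:
  B0:   IN=(all ⊤)   OUT={b:6; rest ⊤}
  B1:   IN={b:6; rest ⊤}   OUT={b:6; rest ⊤}
  B2:   IN={b:6; rest ⊤}   OUT={b:6; rest ⊤}
  B3:   IN={b:6; rest ⊤}   OUT={b:6, e:1; rest ⊤}
  B4:   IN={b:6, e:1; rest ⊤}   OUT={b:6, e:1; rest ⊤}

Merge at B2: IN[B2] = OUT[B1] = {a: ⊤, b: 6, c: ⊤, d: ⊤, e: ⊤, f: ⊤}
Applying B2's transfer function to that IN value gives OUT[B2] (row B2 above).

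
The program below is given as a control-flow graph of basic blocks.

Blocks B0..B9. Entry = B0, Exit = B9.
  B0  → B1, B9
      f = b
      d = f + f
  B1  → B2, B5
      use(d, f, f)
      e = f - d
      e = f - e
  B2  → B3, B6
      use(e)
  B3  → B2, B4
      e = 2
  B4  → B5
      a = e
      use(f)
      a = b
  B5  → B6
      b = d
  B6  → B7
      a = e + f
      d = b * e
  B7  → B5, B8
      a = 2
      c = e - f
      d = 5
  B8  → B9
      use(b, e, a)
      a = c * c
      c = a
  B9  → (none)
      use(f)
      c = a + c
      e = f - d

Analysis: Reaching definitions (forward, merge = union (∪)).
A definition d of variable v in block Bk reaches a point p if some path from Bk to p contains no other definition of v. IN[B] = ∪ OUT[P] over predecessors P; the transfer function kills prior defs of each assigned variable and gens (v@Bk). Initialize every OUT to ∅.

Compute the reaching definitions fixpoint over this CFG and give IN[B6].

Per-block solution:
  B0:   IN={}   OUT={d@B0, f@B0}
  B1:   IN={d@B0, f@B0}   OUT={d@B0, e@B1, f@B0}
  B2:   IN={d@B0, e@B1, e@B3, f@B0}   OUT={d@B0, e@B1, e@B3, f@B0}
  B3:   IN={d@B0, e@B1, e@B3, f@B0}   OUT={d@B0, e@B3, f@B0}
  B4:   IN={d@B0, e@B3, f@B0}   OUT={a@B4, d@B0, e@B3, f@B0}
  B5:   IN={a@B4, a@B7, b@B5, c@B7, d@B0, d@B7, e@B1, e@B3, f@B0}   OUT={a@B4, a@B7, b@B5, c@B7, d@B0, d@B7, e@B1, e@B3, f@B0}
  B6:   IN={a@B4, a@B7, b@B5, c@B7, d@B0, d@B7, e@B1, e@B3, f@B0}   OUT={a@B6, b@B5, c@B7, d@B6, e@B1, e@B3, f@B0}
  B7:   IN={a@B6, b@B5, c@B7, d@B6, e@B1, e@B3, f@B0}   OUT={a@B7, b@B5, c@B7, d@B7, e@B1, e@B3, f@B0}
  B8:   IN={a@B7, b@B5, c@B7, d@B7, e@B1, e@B3, f@B0}   OUT={a@B8, b@B5, c@B8, d@B7, e@B1, e@B3, f@B0}
  B9:   IN={a@B8, b@B5, c@B8, d@B0, d@B7, e@B1, e@B3, f@B0}   OUT={a@B8, b@B5, c@B9, d@B0, d@B7, e@B9, f@B0}

Merge at B6: IN[B6] = OUT[B2] ⊔ OUT[B5] = {a@B4, a@B7, b@B5, c@B7, d@B0, d@B7, e@B1, e@B3, f@B0}

Answer: {a@B4, a@B7, b@B5, c@B7, d@B0, d@B7, e@B1, e@B3, f@B0}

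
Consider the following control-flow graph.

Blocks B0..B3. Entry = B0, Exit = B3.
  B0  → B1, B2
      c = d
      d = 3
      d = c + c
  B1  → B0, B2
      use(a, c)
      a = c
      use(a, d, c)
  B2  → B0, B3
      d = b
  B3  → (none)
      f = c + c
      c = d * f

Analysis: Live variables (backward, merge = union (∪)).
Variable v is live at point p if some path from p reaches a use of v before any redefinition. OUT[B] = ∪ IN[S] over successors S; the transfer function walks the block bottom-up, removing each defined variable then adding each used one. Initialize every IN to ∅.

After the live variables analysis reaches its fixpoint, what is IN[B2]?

Answer: {a, b, c}

Trace:
Per-block solution:
  B0: | IN={a, b, d} | OUT={a, b, c, d}
  B1: | IN={a, b, c, d} | OUT={a, b, c, d}
  B2: | IN={a, b, c} | OUT={a, b, c, d}
  B3: | IN={c, d} | OUT={}

Merge at B2: OUT[B2] = IN[B0] ⊔ IN[B3] = {a, b, c, d}
Applying B2's transfer function to that OUT value gives IN[B2] (row B2 above).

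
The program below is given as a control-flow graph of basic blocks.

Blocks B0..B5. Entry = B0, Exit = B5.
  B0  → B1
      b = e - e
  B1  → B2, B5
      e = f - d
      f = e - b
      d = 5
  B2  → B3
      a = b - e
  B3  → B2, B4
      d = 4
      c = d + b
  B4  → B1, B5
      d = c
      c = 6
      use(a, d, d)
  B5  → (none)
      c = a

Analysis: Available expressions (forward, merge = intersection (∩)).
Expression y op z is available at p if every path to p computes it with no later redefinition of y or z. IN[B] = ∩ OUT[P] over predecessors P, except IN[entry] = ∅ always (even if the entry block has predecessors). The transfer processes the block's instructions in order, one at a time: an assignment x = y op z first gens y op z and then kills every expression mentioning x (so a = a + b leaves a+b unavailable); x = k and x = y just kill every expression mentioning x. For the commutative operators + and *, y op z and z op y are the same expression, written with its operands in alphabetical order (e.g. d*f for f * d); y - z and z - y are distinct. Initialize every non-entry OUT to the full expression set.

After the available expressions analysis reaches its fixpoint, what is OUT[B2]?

Answer: {b-e, e-b}

Working:
Per-block solution:
  B0:   IN={}   OUT={e-e}
  B1:   IN={}   OUT={e-b}
  B2:   IN={e-b}   OUT={b-e, e-b}
  B3:   IN={b-e, e-b}   OUT={b+d, b-e, e-b}
  B4:   IN={b+d, b-e, e-b}   OUT={b-e, e-b}
  B5:   IN={e-b}   OUT={e-b}

Merge at B2: IN[B2] = OUT[B1] ∩ OUT[B3] = {e-b}
Applying B2's transfer function to that IN value gives OUT[B2] (row B2 above).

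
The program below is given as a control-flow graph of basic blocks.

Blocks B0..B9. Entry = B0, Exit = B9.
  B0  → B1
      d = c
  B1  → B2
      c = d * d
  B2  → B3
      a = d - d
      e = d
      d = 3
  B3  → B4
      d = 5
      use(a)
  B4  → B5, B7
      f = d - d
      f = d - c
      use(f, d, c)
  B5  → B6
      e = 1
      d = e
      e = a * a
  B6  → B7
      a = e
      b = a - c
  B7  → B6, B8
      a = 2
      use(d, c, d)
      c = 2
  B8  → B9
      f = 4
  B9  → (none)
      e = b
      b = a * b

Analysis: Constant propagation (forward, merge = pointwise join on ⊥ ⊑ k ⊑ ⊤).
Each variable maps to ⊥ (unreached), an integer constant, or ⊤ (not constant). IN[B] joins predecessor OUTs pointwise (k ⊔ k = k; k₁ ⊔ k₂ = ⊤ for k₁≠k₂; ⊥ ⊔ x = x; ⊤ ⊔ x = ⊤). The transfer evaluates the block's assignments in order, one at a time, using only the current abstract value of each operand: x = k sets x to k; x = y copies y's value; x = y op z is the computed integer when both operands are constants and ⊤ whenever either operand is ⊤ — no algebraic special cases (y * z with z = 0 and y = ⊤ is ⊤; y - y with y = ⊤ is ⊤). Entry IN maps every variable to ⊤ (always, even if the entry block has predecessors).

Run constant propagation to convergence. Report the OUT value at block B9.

Per-block solution:
  B0:  IN=(all ⊤)  OUT=(all ⊤)
  B1:  IN=(all ⊤)  OUT=(all ⊤)
  B2:  IN=(all ⊤)  OUT={d:3; rest ⊤}
  B3:  IN={d:3; rest ⊤}  OUT={d:5; rest ⊤}
  B4:  IN={d:5; rest ⊤}  OUT={d:5; rest ⊤}
  B5:  IN={d:5; rest ⊤}  OUT={d:1; rest ⊤}
  B6:  IN=(all ⊤)  OUT=(all ⊤)
  B7:  IN=(all ⊤)  OUT={a:2, c:2; rest ⊤}
  B8:  IN={a:2, c:2; rest ⊤}  OUT={a:2, c:2, f:4; rest ⊤}
  B9:  IN={a:2, c:2, f:4; rest ⊤}  OUT={a:2, c:2, f:4; rest ⊤}

Merge at B9: IN[B9] = OUT[B8] = {a: 2, b: ⊤, c: 2, d: ⊤, e: ⊤, f: 4}
Applying B9's transfer function to that IN value gives OUT[B9] (row B9 above).

Answer: {a: 2, b: ⊤, c: 2, d: ⊤, e: ⊤, f: 4}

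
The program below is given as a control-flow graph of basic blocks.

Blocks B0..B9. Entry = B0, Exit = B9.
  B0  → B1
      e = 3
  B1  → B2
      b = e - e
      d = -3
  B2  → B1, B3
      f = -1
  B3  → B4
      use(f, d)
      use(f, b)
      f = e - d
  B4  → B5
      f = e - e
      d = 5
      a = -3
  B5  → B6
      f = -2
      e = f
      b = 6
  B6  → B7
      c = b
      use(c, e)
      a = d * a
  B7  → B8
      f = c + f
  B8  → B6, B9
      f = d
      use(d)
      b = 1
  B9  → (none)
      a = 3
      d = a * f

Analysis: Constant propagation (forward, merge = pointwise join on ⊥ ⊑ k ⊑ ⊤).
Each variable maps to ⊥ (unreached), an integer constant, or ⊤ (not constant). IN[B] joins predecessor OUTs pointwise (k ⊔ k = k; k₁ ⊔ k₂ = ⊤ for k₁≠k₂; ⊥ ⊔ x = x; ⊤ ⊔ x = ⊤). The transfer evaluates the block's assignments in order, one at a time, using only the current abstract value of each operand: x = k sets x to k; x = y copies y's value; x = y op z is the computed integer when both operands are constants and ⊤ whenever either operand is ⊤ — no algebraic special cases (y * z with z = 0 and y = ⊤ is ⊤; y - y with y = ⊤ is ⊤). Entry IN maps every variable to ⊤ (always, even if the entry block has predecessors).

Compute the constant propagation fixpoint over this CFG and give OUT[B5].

Answer: {a: -3, b: 6, c: ⊤, d: 5, e: -2, f: -2}

Derivation:
Fixpoint table:
  B0: | IN=(all ⊤) | OUT={e:3; rest ⊤}
  B1: | IN={e:3; rest ⊤} | OUT={b:0, d:-3, e:3; rest ⊤}
  B2: | IN={b:0, d:-3, e:3; rest ⊤} | OUT={b:0, d:-3, e:3, f:-1; rest ⊤}
  B3: | IN={b:0, d:-3, e:3, f:-1; rest ⊤} | OUT={b:0, d:-3, e:3, f:6; rest ⊤}
  B4: | IN={b:0, d:-3, e:3, f:6; rest ⊤} | OUT={a:-3, b:0, d:5, e:3, f:0; rest ⊤}
  B5: | IN={a:-3, b:0, d:5, e:3, f:0; rest ⊤} | OUT={a:-3, b:6, d:5, e:-2, f:-2; rest ⊤}
  B6: | IN={d:5, e:-2; rest ⊤} | OUT={d:5, e:-2; rest ⊤}
  B7: | IN={d:5, e:-2; rest ⊤} | OUT={d:5, e:-2; rest ⊤}
  B8: | IN={d:5, e:-2; rest ⊤} | OUT={b:1, d:5, e:-2, f:5; rest ⊤}
  B9: | IN={b:1, d:5, e:-2, f:5; rest ⊤} | OUT={a:3, b:1, d:15, e:-2, f:5; rest ⊤}

Merge at B5: IN[B5] = OUT[B4] = {a: -3, b: 0, c: ⊤, d: 5, e: 3, f: 0}
Applying B5's transfer function to that IN value gives OUT[B5] (row B5 above).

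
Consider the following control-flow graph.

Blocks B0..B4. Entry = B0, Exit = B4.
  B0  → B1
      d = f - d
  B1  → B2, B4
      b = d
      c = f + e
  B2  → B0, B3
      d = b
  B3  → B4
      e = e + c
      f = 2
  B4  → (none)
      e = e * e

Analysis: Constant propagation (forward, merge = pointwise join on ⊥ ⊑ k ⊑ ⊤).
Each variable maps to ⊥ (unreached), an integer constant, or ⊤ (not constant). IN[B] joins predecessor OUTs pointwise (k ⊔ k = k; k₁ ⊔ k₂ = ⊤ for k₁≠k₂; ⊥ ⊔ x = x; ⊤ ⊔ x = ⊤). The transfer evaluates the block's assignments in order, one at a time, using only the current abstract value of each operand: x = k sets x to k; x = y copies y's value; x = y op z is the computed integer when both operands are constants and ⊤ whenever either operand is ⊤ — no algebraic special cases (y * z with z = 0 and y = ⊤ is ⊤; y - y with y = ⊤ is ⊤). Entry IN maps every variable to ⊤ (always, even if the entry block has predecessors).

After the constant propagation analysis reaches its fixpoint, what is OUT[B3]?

Answer: {a: ⊤, b: ⊤, c: ⊤, d: ⊤, e: ⊤, f: 2}

Trace:
Converged values:
  B0:  IN=(all ⊤)  OUT=(all ⊤)
  B1:  IN=(all ⊤)  OUT=(all ⊤)
  B2:  IN=(all ⊤)  OUT=(all ⊤)
  B3:  IN=(all ⊤)  OUT={f:2; rest ⊤}
  B4:  IN=(all ⊤)  OUT=(all ⊤)

Merge at B3: IN[B3] = OUT[B2] = {a: ⊤, b: ⊤, c: ⊤, d: ⊤, e: ⊤, f: ⊤}
Applying B3's transfer function to that IN value gives OUT[B3] (row B3 above).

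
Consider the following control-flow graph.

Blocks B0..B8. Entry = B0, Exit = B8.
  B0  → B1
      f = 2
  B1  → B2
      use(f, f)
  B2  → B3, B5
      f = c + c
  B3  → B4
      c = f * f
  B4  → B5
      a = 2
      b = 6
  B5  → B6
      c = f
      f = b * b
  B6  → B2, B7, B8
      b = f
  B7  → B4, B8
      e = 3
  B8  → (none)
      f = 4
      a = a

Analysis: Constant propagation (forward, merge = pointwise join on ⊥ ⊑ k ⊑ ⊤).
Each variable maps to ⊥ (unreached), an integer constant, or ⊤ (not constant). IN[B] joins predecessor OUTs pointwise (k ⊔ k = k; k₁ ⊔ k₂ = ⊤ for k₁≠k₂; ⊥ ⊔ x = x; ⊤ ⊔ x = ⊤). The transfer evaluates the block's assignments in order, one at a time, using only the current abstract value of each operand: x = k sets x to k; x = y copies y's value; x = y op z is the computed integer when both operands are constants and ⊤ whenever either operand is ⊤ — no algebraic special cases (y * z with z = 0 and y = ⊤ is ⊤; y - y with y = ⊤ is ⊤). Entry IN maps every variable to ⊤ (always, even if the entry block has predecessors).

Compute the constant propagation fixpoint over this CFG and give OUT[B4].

Per-block solution:
  B0: | IN=(all ⊤) | OUT={f:2; rest ⊤}
  B1: | IN={f:2; rest ⊤} | OUT={f:2; rest ⊤}
  B2: | IN=(all ⊤) | OUT=(all ⊤)
  B3: | IN=(all ⊤) | OUT=(all ⊤)
  B4: | IN=(all ⊤) | OUT={a:2, b:6; rest ⊤}
  B5: | IN=(all ⊤) | OUT=(all ⊤)
  B6: | IN=(all ⊤) | OUT=(all ⊤)
  B7: | IN=(all ⊤) | OUT={e:3; rest ⊤}
  B8: | IN=(all ⊤) | OUT={f:4; rest ⊤}

Merge at B4: IN[B4] = OUT[B3] ⊔ OUT[B7] = {a: ⊤, b: ⊤, c: ⊤, d: ⊤, e: ⊤, f: ⊤}
Applying B4's transfer function to that IN value gives OUT[B4] (row B4 above).

Answer: {a: 2, b: 6, c: ⊤, d: ⊤, e: ⊤, f: ⊤}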